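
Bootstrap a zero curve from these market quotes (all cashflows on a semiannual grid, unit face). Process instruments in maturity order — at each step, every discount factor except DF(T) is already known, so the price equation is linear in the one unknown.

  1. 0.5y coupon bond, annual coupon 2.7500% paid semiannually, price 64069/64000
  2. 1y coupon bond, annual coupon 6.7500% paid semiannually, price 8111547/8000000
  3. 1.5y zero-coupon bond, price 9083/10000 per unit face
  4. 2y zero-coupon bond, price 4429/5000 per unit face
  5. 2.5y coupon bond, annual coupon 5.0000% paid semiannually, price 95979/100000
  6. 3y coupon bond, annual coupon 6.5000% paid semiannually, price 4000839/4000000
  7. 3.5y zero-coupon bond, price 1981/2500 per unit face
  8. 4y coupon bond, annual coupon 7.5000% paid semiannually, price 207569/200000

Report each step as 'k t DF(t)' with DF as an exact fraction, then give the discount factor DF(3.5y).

1 1/2 79/80
2 1 4743/5000
3 3/2 9083/10000
4 2 4429/5000
5 5/2 4227/5000
6 3 8247/10000
7 7/2 1981/2500
8 4 1553/2000
DF(3.5y) = 1981/2500 ≈ 0.792400

step 1 [0.5y] bond c/2=11/800: DF=(64069/64000 − 11/800·(0))/(1+11/800) = 79/80 ≈ 0.987500
step 2 [1y] bond c/2=27/800: DF=(8111547/8000000 − 27/800·(0.987500))/(1+27/800) = 4743/5000 ≈ 0.948600
step 3 [1.5y] zero: DF = P = 9083/10000 ≈ 0.908300
step 4 [2y] zero: DF = P = 4429/5000 ≈ 0.885800
step 5 [2.5y] bond c/2=1/40: DF=(95979/100000 − 1/40·(0.987500+0.948600+0.908300+0.885800))/(1+1/40) = 4227/5000 ≈ 0.845400
step 6 [3y] bond c/2=13/400: DF=(4000839/4000000 − 13/400·(0.987500+0.948600+0.908300+0.885800+0.845400))/(1+13/400) = 8247/10000 ≈ 0.824700
step 7 [3.5y] zero: DF = P = 1981/2500 ≈ 0.792400
step 8 [4y] bond c/2=3/80: DF=(207569/200000 − 3/80·(0.987500+0.948600+0.908300+0.885800+0.845400+0.824700+0.792400))/(1+3/80) = 1553/2000 ≈ 0.776500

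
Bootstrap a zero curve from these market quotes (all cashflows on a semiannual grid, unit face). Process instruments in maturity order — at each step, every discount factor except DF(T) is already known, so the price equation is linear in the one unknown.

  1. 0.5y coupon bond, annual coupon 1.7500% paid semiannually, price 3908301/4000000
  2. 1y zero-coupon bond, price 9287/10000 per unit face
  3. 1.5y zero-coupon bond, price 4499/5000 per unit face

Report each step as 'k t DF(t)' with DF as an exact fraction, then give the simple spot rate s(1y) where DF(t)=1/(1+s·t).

1 1/2 4843/5000
2 1 9287/10000
3 3/2 4499/5000
s(1y) = (1/(9287/10000) − 1)/(1) = 713/9287 ≈ 7.6774%

step 1 [0.5y] bond c/2=7/800: DF=(3908301/4000000 − 7/800·(0))/(1+7/800) = 4843/5000 ≈ 0.968600
step 2 [1y] zero: DF = P = 9287/10000 ≈ 0.928700
step 3 [1.5y] zero: DF = P = 4499/5000 ≈ 0.899800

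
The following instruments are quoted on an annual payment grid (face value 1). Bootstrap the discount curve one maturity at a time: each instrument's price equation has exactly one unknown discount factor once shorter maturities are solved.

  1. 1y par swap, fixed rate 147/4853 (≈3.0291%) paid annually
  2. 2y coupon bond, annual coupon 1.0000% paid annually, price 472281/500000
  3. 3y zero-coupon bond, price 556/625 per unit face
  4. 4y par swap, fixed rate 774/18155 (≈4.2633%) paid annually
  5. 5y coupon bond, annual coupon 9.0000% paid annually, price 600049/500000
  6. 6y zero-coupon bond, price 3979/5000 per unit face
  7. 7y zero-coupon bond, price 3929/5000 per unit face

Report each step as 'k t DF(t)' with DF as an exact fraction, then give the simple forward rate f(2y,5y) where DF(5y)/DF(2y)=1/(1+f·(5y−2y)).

1 1 4853/5000
2 2 1157/1250
3 3 556/625
4 4 2113/2500
5 5 2003/2500
6 6 3979/5000
7 7 3929/5000
f(2y,5y) = ((1157/1250)/(2003/2500) − 1)/(3) = 311/6009 ≈ 5.1756%

step 1 [1y] swap r/1=147/4853: DF=(1 − 147/4853·(0))/(1+147/4853) = 4853/5000 ≈ 0.970600
step 2 [2y] bond c/1=1/100: DF=(472281/500000 − 1/100·(0.970600))/(1+1/100) = 1157/1250 ≈ 0.925600
step 3 [3y] zero: DF = P = 556/625 ≈ 0.889600
step 4 [4y] swap r/1=774/18155: DF=(1 − 774/18155·(0.970600+0.925600+0.889600))/(1+774/18155) = 2113/2500 ≈ 0.845200
step 5 [5y] bond c/1=9/100: DF=(600049/500000 − 9/100·(0.970600+0.925600+0.889600+0.845200))/(1+9/100) = 2003/2500 ≈ 0.801200
step 6 [6y] zero: DF = P = 3979/5000 ≈ 0.795800
step 7 [7y] zero: DF = P = 3929/5000 ≈ 0.785800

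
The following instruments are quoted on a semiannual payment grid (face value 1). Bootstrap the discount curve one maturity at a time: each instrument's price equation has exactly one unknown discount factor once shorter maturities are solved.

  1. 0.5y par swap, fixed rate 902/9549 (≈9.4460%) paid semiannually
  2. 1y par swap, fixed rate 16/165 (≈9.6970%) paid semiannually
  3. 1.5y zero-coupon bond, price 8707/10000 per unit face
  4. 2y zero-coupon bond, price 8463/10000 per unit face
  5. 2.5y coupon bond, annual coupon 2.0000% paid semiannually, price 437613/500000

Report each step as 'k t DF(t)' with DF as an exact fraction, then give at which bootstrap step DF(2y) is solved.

1 1/2 9549/10000
2 1 1137/1250
3 3/2 8707/10000
4 2 8463/10000
5 5/2 8311/10000
DF(2y) is solved at step 4

step 1 [0.5y] swap r/2=451/9549: DF=(1 − 451/9549·(0))/(1+451/9549) = 9549/10000 ≈ 0.954900
step 2 [1y] swap r/2=8/165: DF=(1 − 8/165·(0.954900))/(1+8/165) = 1137/1250 ≈ 0.909600
step 3 [1.5y] zero: DF = P = 8707/10000 ≈ 0.870700
step 4 [2y] zero: DF = P = 8463/10000 ≈ 0.846300
step 5 [2.5y] bond c/2=1/100: DF=(437613/500000 − 1/100·(0.954900+0.909600+0.870700+0.846300))/(1+1/100) = 8311/10000 ≈ 0.831100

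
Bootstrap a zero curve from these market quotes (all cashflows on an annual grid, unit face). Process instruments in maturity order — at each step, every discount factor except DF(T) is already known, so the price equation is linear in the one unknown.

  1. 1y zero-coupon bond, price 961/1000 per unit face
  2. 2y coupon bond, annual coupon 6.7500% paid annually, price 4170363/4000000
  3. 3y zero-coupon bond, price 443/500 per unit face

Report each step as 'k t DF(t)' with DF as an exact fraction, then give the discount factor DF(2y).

step 1 [1y] zero: DF = P = 961/1000 ≈ 0.961000
step 2 [2y] bond c/1=27/400: DF=(4170363/4000000 − 27/400·(0.961000))/(1+27/400) = 9159/10000 ≈ 0.915900
step 3 [3y] zero: DF = P = 443/500 ≈ 0.886000

1 1 961/1000
2 2 9159/10000
3 3 443/500
DF(2y) = 9159/10000 ≈ 0.915900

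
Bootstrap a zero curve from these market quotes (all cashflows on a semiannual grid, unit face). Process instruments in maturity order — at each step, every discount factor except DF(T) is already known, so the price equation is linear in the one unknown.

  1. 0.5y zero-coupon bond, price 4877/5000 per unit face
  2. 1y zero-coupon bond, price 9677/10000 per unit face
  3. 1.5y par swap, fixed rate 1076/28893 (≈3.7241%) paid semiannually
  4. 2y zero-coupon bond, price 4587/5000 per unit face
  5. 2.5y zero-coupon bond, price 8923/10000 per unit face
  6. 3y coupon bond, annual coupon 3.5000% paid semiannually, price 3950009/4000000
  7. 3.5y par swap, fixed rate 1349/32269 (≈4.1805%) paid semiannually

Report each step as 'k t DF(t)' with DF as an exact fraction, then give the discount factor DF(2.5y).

1 1/2 4877/5000
2 1 9677/10000
3 3/2 4731/5000
4 2 4587/5000
5 5/2 8923/10000
6 3 8897/10000
7 7/2 8651/10000
DF(2.5y) = 8923/10000 ≈ 0.892300

step 1 [0.5y] zero: DF = P = 4877/5000 ≈ 0.975400
step 2 [1y] zero: DF = P = 9677/10000 ≈ 0.967700
step 3 [1.5y] swap r/2=538/28893: DF=(1 − 538/28893·(0.975400+0.967700))/(1+538/28893) = 4731/5000 ≈ 0.946200
step 4 [2y] zero: DF = P = 4587/5000 ≈ 0.917400
step 5 [2.5y] zero: DF = P = 8923/10000 ≈ 0.892300
step 6 [3y] bond c/2=7/400: DF=(3950009/4000000 − 7/400·(0.975400+0.967700+0.946200+0.917400+0.892300))/(1+7/400) = 8897/10000 ≈ 0.889700
step 7 [3.5y] swap r/2=1349/64538: DF=(1 − 1349/64538·(0.975400+0.967700+0.946200+0.917400+0.892300+0.889700))/(1+1349/64538) = 8651/10000 ≈ 0.865100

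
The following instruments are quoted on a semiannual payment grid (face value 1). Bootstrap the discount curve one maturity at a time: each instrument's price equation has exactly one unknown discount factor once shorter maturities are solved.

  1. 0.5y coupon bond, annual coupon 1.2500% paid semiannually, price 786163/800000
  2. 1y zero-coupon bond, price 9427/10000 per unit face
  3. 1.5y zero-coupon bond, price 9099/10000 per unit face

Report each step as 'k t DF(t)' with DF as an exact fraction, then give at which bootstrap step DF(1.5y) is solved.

step 1 [0.5y] bond c/2=1/160: DF=(786163/800000 − 1/160·(0))/(1+1/160) = 4883/5000 ≈ 0.976600
step 2 [1y] zero: DF = P = 9427/10000 ≈ 0.942700
step 3 [1.5y] zero: DF = P = 9099/10000 ≈ 0.909900

1 1/2 4883/5000
2 1 9427/10000
3 3/2 9099/10000
DF(1.5y) is solved at step 3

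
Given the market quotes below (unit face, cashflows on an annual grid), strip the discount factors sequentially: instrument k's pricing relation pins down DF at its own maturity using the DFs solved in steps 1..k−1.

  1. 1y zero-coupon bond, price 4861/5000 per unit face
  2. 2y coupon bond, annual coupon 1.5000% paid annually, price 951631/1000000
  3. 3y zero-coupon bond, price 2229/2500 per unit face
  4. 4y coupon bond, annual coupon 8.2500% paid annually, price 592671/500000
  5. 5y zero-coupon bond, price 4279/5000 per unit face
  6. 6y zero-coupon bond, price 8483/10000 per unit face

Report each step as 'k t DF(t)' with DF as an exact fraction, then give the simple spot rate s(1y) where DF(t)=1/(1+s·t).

1 1 4861/5000
2 2 577/625
3 3 2229/2500
4 4 4413/5000
5 5 4279/5000
6 6 8483/10000
s(1y) = (1/(4861/5000) − 1)/(1) = 139/4861 ≈ 2.8595%

step 1 [1y] zero: DF = P = 4861/5000 ≈ 0.972200
step 2 [2y] bond c/1=3/200: DF=(951631/1000000 − 3/200·(0.972200))/(1+3/200) = 577/625 ≈ 0.923200
step 3 [3y] zero: DF = P = 2229/2500 ≈ 0.891600
step 4 [4y] bond c/1=33/400: DF=(592671/500000 − 33/400·(0.972200+0.923200+0.891600))/(1+33/400) = 4413/5000 ≈ 0.882600
step 5 [5y] zero: DF = P = 4279/5000 ≈ 0.855800
step 6 [6y] zero: DF = P = 8483/10000 ≈ 0.848300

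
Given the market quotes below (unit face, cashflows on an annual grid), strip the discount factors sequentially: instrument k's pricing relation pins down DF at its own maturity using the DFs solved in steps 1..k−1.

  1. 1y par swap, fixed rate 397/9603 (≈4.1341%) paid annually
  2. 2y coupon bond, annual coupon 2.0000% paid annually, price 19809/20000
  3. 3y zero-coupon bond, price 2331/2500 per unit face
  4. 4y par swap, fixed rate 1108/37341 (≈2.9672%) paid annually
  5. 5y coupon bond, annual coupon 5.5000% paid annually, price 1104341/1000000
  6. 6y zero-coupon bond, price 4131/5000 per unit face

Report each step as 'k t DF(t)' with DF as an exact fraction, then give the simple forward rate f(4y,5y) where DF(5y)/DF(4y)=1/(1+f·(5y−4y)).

step 1 [1y] swap r/1=397/9603: DF=(1 − 397/9603·(0))/(1+397/9603) = 9603/10000 ≈ 0.960300
step 2 [2y] bond c/1=1/50: DF=(19809/20000 − 1/50·(0.960300))/(1+1/50) = 4761/5000 ≈ 0.952200
step 3 [3y] zero: DF = P = 2331/2500 ≈ 0.932400
step 4 [4y] swap r/1=1108/37341: DF=(1 − 1108/37341·(0.960300+0.952200+0.932400))/(1+1108/37341) = 2223/2500 ≈ 0.889200
step 5 [5y] bond c/1=11/200: DF=(1104341/1000000 − 11/200·(0.960300+0.952200+0.932400+0.889200))/(1+11/200) = 8521/10000 ≈ 0.852100
step 6 [6y] zero: DF = P = 4131/5000 ≈ 0.826200

1 1 9603/10000
2 2 4761/5000
3 3 2331/2500
4 4 2223/2500
5 5 8521/10000
6 6 4131/5000
f(4y,5y) = ((2223/2500)/(8521/10000) − 1)/(1) = 371/8521 ≈ 4.3539%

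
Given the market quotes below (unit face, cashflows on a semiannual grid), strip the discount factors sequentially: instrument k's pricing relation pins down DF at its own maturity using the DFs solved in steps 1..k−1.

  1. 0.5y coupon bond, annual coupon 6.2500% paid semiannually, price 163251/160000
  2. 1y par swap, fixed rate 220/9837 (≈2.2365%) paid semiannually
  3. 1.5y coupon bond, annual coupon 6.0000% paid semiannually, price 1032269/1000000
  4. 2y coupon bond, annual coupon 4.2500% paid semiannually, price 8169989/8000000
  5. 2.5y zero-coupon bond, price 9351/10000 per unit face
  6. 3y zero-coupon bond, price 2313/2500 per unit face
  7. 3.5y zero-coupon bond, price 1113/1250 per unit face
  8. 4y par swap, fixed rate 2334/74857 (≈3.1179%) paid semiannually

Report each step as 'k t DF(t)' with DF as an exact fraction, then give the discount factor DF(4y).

step 1 [0.5y] bond c/2=1/32: DF=(163251/160000 − 1/32·(0))/(1+1/32) = 4947/5000 ≈ 0.989400
step 2 [1y] swap r/2=110/9837: DF=(1 − 110/9837·(0.989400))/(1+110/9837) = 489/500 ≈ 0.978000
step 3 [1.5y] bond c/2=3/100: DF=(1032269/1000000 − 3/100·(0.989400+0.978000))/(1+3/100) = 9449/10000 ≈ 0.944900
step 4 [2y] bond c/2=17/800: DF=(8169989/8000000 − 17/800·(0.989400+0.978000+0.944900))/(1+17/800) = 4697/5000 ≈ 0.939400
step 5 [2.5y] zero: DF = P = 9351/10000 ≈ 0.935100
step 6 [3y] zero: DF = P = 2313/2500 ≈ 0.925200
step 7 [3.5y] zero: DF = P = 1113/1250 ≈ 0.890400
step 8 [4y] swap r/2=1167/74857: DF=(1 − 1167/74857·(0.989400+0.978000+0.944900+0.939400+0.935100+0.925200+0.890400))/(1+1167/74857) = 8833/10000 ≈ 0.883300

1 1/2 4947/5000
2 1 489/500
3 3/2 9449/10000
4 2 4697/5000
5 5/2 9351/10000
6 3 2313/2500
7 7/2 1113/1250
8 4 8833/10000
DF(4y) = 8833/10000 ≈ 0.883300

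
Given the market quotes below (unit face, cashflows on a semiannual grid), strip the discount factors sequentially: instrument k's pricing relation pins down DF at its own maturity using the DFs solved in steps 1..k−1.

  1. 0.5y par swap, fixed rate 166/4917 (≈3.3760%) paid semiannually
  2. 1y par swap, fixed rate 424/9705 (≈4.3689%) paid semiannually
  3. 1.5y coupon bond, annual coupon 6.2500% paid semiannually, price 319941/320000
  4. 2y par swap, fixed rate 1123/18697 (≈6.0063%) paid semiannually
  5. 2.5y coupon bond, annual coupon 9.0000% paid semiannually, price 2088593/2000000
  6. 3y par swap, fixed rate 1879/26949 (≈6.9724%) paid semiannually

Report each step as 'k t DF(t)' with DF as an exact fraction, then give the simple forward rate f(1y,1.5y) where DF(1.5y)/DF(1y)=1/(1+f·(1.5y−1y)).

step 1 [0.5y] swap r/2=83/4917: DF=(1 − 83/4917·(0))/(1+83/4917) = 4917/5000 ≈ 0.983400
step 2 [1y] swap r/2=212/9705: DF=(1 − 212/9705·(0.983400))/(1+212/9705) = 1197/1250 ≈ 0.957600
step 3 [1.5y] bond c/2=1/32: DF=(319941/320000 − 1/32·(0.983400+0.957600))/(1+1/32) = 9107/10000 ≈ 0.910700
step 4 [2y] swap r/2=1123/37394: DF=(1 − 1123/37394·(0.983400+0.957600+0.910700))/(1+1123/37394) = 8877/10000 ≈ 0.887700
step 5 [2.5y] bond c/2=9/200: DF=(2088593/2000000 − 9/200·(0.983400+0.957600+0.910700+0.887700))/(1+9/200) = 8383/10000 ≈ 0.838300
step 6 [3y] swap r/2=1879/53898: DF=(1 − 1879/53898·(0.983400+0.957600+0.910700+0.887700+0.838300))/(1+1879/53898) = 8121/10000 ≈ 0.812100

1 1/2 4917/5000
2 1 1197/1250
3 3/2 9107/10000
4 2 8877/10000
5 5/2 8383/10000
6 3 8121/10000
f(1y,1.5y) = ((1197/1250)/(9107/10000) − 1)/(1/2) = 134/1301 ≈ 10.2998%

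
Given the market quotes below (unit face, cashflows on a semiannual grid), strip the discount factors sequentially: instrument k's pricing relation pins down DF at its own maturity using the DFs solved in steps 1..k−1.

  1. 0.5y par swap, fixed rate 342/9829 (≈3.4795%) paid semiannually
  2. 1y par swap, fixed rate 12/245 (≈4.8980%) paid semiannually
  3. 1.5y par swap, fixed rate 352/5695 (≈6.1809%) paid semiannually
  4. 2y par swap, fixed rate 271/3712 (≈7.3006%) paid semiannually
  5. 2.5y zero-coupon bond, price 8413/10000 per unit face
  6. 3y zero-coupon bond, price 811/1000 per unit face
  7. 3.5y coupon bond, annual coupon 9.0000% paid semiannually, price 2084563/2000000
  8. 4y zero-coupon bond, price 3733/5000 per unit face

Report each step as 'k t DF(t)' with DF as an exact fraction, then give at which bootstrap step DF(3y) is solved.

step 1 [0.5y] swap r/2=171/9829: DF=(1 − 171/9829·(0))/(1+171/9829) = 9829/10000 ≈ 0.982900
step 2 [1y] swap r/2=6/245: DF=(1 − 6/245·(0.982900))/(1+6/245) = 4763/5000 ≈ 0.952600
step 3 [1.5y] swap r/2=176/5695: DF=(1 − 176/5695·(0.982900+0.952600))/(1+176/5695) = 114/125 ≈ 0.912000
step 4 [2y] swap r/2=271/7424: DF=(1 − 271/7424·(0.982900+0.952600+0.912000))/(1+271/7424) = 1729/2000 ≈ 0.864500
step 5 [2.5y] zero: DF = P = 8413/10000 ≈ 0.841300
step 6 [3y] zero: DF = P = 811/1000 ≈ 0.811000
step 7 [3.5y] bond c/2=9/200: DF=(2084563/2000000 − 9/200·(0.982900+0.952600+0.912000+0.864500+0.841300+0.811000))/(1+9/200) = 479/625 ≈ 0.766400
step 8 [4y] zero: DF = P = 3733/5000 ≈ 0.746600

1 1/2 9829/10000
2 1 4763/5000
3 3/2 114/125
4 2 1729/2000
5 5/2 8413/10000
6 3 811/1000
7 7/2 479/625
8 4 3733/5000
DF(3y) is solved at step 6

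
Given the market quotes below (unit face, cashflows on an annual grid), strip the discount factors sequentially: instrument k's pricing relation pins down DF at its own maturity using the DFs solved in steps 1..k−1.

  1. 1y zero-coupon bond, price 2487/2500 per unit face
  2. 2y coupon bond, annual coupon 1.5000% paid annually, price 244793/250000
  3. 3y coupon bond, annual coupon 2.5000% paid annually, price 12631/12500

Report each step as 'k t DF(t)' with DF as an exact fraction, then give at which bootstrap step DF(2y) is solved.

step 1 [1y] zero: DF = P = 2487/2500 ≈ 0.994800
step 2 [2y] bond c/1=3/200: DF=(244793/250000 − 3/200·(0.994800))/(1+3/200) = 19/20 ≈ 0.950000
step 3 [3y] bond c/1=1/40: DF=(12631/12500 − 1/40·(0.994800+0.950000))/(1+1/40) = 1173/1250 ≈ 0.938400

1 1 2487/2500
2 2 19/20
3 3 1173/1250
DF(2y) is solved at step 2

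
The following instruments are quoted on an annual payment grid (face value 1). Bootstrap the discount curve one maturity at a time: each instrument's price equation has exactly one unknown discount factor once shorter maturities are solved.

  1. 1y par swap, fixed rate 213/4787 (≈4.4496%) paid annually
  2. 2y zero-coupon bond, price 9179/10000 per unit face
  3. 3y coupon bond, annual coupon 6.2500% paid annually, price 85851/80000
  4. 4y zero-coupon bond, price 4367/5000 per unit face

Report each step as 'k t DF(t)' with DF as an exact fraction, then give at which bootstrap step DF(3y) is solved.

1 1 4787/5000
2 2 9179/10000
3 3 8997/10000
4 4 4367/5000
DF(3y) is solved at step 3

step 1 [1y] swap r/1=213/4787: DF=(1 − 213/4787·(0))/(1+213/4787) = 4787/5000 ≈ 0.957400
step 2 [2y] zero: DF = P = 9179/10000 ≈ 0.917900
step 3 [3y] bond c/1=1/16: DF=(85851/80000 − 1/16·(0.957400+0.917900))/(1+1/16) = 8997/10000 ≈ 0.899700
step 4 [4y] zero: DF = P = 4367/5000 ≈ 0.873400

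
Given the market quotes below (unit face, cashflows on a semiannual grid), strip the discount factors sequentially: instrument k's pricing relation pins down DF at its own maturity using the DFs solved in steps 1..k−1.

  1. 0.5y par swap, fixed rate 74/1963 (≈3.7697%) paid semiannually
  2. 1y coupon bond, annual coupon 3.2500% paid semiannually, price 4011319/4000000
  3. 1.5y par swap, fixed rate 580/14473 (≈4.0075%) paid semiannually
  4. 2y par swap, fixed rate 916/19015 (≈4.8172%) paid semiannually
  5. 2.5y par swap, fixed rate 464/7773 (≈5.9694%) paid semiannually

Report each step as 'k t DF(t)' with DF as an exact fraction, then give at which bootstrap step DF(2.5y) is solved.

1 1/2 1963/2000
2 1 9711/10000
3 3/2 471/500
4 2 2271/2500
5 5/2 538/625
DF(2.5y) is solved at step 5

step 1 [0.5y] swap r/2=37/1963: DF=(1 − 37/1963·(0))/(1+37/1963) = 1963/2000 ≈ 0.981500
step 2 [1y] bond c/2=13/800: DF=(4011319/4000000 − 13/800·(0.981500))/(1+13/800) = 9711/10000 ≈ 0.971100
step 3 [1.5y] swap r/2=290/14473: DF=(1 − 290/14473·(0.981500+0.971100))/(1+290/14473) = 471/500 ≈ 0.942000
step 4 [2y] swap r/2=458/19015: DF=(1 − 458/19015·(0.981500+0.971100+0.942000))/(1+458/19015) = 2271/2500 ≈ 0.908400
step 5 [2.5y] swap r/2=232/7773: DF=(1 − 232/7773·(0.981500+0.971100+0.942000+0.908400))/(1+232/7773) = 538/625 ≈ 0.860800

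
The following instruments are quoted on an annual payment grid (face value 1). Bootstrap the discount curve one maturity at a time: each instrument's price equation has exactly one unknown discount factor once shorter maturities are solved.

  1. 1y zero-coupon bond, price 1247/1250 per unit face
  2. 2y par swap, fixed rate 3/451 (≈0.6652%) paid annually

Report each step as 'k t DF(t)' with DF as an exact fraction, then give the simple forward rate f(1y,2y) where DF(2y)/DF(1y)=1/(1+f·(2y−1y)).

1 1 1247/1250
2 2 2467/2500
f(1y,2y) = ((1247/1250)/(2467/2500) − 1)/(1) = 27/2467 ≈ 1.0944%

step 1 [1y] zero: DF = P = 1247/1250 ≈ 0.997600
step 2 [2y] swap r/1=3/451: DF=(1 − 3/451·(0.997600))/(1+3/451) = 2467/2500 ≈ 0.986800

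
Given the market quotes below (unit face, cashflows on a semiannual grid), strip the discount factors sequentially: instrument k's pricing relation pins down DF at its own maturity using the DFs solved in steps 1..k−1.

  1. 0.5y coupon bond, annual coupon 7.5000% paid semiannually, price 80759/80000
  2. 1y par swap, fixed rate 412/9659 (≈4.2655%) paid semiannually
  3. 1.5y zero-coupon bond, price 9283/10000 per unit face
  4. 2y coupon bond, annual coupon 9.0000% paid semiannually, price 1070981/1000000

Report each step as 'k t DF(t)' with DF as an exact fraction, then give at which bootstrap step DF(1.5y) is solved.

step 1 [0.5y] bond c/2=3/80: DF=(80759/80000 − 3/80·(0))/(1+3/80) = 973/1000 ≈ 0.973000
step 2 [1y] swap r/2=206/9659: DF=(1 − 206/9659·(0.973000))/(1+206/9659) = 2397/2500 ≈ 0.958800
step 3 [1.5y] zero: DF = P = 9283/10000 ≈ 0.928300
step 4 [2y] bond c/2=9/200: DF=(1070981/1000000 − 9/200·(0.973000+0.958800+0.928300))/(1+9/200) = 9017/10000 ≈ 0.901700

1 1/2 973/1000
2 1 2397/2500
3 3/2 9283/10000
4 2 9017/10000
DF(1.5y) is solved at step 3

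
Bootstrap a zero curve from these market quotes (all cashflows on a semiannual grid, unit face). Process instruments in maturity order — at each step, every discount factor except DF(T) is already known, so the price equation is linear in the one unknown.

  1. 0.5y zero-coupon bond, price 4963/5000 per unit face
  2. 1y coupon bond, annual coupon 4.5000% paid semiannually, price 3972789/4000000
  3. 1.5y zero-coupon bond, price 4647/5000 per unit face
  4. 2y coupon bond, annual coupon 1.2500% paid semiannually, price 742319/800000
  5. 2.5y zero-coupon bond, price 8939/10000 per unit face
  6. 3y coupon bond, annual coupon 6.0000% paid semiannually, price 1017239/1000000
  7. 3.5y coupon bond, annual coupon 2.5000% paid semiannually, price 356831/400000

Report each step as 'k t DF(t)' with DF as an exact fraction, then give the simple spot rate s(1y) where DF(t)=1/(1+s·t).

1 1/2 4963/5000
2 1 1899/2000
3 3/2 4647/5000
4 2 9043/10000
5 5/2 8939/10000
6 3 2129/2500
7 7/2 8129/10000
s(1y) = (1/(1899/2000) − 1)/(1) = 101/1899 ≈ 5.3186%

step 1 [0.5y] zero: DF = P = 4963/5000 ≈ 0.992600
step 2 [1y] bond c/2=9/400: DF=(3972789/4000000 − 9/400·(0.992600))/(1+9/400) = 1899/2000 ≈ 0.949500
step 3 [1.5y] zero: DF = P = 4647/5000 ≈ 0.929400
step 4 [2y] bond c/2=1/160: DF=(742319/800000 − 1/160·(0.992600+0.949500+0.929400))/(1+1/160) = 9043/10000 ≈ 0.904300
step 5 [2.5y] zero: DF = P = 8939/10000 ≈ 0.893900
step 6 [3y] bond c/2=3/100: DF=(1017239/1000000 − 3/100·(0.992600+0.949500+0.929400+0.904300+0.893900))/(1+3/100) = 2129/2500 ≈ 0.851600
step 7 [3.5y] bond c/2=1/80: DF=(356831/400000 − 1/80·(0.992600+0.949500+0.929400+0.904300+0.893900+0.851600))/(1+1/80) = 8129/10000 ≈ 0.812900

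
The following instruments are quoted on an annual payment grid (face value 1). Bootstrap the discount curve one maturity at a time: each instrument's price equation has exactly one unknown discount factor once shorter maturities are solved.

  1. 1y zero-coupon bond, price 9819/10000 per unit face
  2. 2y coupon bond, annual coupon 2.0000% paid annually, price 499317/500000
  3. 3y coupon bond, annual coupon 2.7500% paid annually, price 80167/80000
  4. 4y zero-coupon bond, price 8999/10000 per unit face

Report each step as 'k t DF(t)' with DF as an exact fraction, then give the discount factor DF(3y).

step 1 [1y] zero: DF = P = 9819/10000 ≈ 0.981900
step 2 [2y] bond c/1=1/50: DF=(499317/500000 − 1/50·(0.981900))/(1+1/50) = 4799/5000 ≈ 0.959800
step 3 [3y] bond c/1=11/400: DF=(80167/80000 − 11/400·(0.981900+0.959800))/(1+11/400) = 9233/10000 ≈ 0.923300
step 4 [4y] zero: DF = P = 8999/10000 ≈ 0.899900

1 1 9819/10000
2 2 4799/5000
3 3 9233/10000
4 4 8999/10000
DF(3y) = 9233/10000 ≈ 0.923300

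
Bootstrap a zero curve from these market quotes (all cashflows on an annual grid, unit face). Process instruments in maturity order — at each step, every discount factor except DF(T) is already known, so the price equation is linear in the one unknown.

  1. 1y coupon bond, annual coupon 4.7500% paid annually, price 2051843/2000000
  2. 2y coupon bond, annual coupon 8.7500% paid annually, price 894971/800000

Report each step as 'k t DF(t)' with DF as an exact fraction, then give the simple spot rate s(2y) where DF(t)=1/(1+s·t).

step 1 [1y] bond c/1=19/400: DF=(2051843/2000000 − 19/400·(0))/(1+19/400) = 4897/5000 ≈ 0.979400
step 2 [2y] bond c/1=7/80: DF=(894971/800000 − 7/80·(0.979400))/(1+7/80) = 9499/10000 ≈ 0.949900

1 1 4897/5000
2 2 9499/10000
s(2y) = (1/(9499/10000) − 1)/(2) = 501/18998 ≈ 2.6371%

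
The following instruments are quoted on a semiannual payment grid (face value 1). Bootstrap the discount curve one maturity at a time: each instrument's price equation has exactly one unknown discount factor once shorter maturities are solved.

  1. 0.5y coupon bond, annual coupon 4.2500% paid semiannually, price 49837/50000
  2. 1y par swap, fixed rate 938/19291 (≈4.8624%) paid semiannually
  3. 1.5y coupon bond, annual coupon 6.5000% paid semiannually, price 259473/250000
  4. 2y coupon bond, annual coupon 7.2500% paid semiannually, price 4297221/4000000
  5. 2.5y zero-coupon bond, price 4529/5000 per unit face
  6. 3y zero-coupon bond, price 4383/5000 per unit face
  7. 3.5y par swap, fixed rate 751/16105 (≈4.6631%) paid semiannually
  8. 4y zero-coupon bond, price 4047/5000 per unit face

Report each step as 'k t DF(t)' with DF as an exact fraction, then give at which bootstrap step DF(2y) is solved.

1 1/2 122/125
2 1 9531/10000
3 3/2 1889/2000
4 2 4681/5000
5 5/2 4529/5000
6 3 4383/5000
7 7/2 4249/5000
8 4 4047/5000
DF(2y) is solved at step 4

step 1 [0.5y] bond c/2=17/800: DF=(49837/50000 − 17/800·(0))/(1+17/800) = 122/125 ≈ 0.976000
step 2 [1y] swap r/2=469/19291: DF=(1 − 469/19291·(0.976000))/(1+469/19291) = 9531/10000 ≈ 0.953100
step 3 [1.5y] bond c/2=13/400: DF=(259473/250000 − 13/400·(0.976000+0.953100))/(1+13/400) = 1889/2000 ≈ 0.944500
step 4 [2y] bond c/2=29/800: DF=(4297221/4000000 − 29/800·(0.976000+0.953100+0.944500))/(1+29/800) = 4681/5000 ≈ 0.936200
step 5 [2.5y] zero: DF = P = 4529/5000 ≈ 0.905800
step 6 [3y] zero: DF = P = 4383/5000 ≈ 0.876600
step 7 [3.5y] swap r/2=751/32210: DF=(1 − 751/32210·(0.976000+0.953100+0.944500+0.936200+0.905800+0.876600))/(1+751/32210) = 4249/5000 ≈ 0.849800
step 8 [4y] zero: DF = P = 4047/5000 ≈ 0.809400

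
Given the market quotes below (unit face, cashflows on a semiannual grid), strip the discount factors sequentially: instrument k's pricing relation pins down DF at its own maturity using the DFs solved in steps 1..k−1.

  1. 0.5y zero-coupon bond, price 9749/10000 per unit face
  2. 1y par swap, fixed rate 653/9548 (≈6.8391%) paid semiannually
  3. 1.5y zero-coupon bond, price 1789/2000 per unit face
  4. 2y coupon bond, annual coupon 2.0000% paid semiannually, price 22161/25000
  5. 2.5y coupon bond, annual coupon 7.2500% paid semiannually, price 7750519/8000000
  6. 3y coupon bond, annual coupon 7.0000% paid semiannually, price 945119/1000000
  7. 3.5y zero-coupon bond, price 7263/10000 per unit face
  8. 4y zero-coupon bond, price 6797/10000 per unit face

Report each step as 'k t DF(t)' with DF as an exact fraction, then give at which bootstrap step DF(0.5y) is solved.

step 1 [0.5y] zero: DF = P = 9749/10000 ≈ 0.974900
step 2 [1y] swap r/2=653/19096: DF=(1 − 653/19096·(0.974900))/(1+653/19096) = 9347/10000 ≈ 0.934700
step 3 [1.5y] zero: DF = P = 1789/2000 ≈ 0.894500
step 4 [2y] bond c/2=1/100: DF=(22161/25000 − 1/100·(0.974900+0.934700+0.894500))/(1+1/100) = 8499/10000 ≈ 0.849900
step 5 [2.5y] bond c/2=29/800: DF=(7750519/8000000 − 29/800·(0.974900+0.934700+0.894500+0.849900))/(1+29/800) = 8071/10000 ≈ 0.807100
step 6 [3y] bond c/2=7/200: DF=(945119/1000000 − 7/200·(0.974900+0.934700+0.894500+0.849900+0.807100))/(1+7/200) = 7623/10000 ≈ 0.762300
step 7 [3.5y] zero: DF = P = 7263/10000 ≈ 0.726300
step 8 [4y] zero: DF = P = 6797/10000 ≈ 0.679700

1 1/2 9749/10000
2 1 9347/10000
3 3/2 1789/2000
4 2 8499/10000
5 5/2 8071/10000
6 3 7623/10000
7 7/2 7263/10000
8 4 6797/10000
DF(0.5y) is solved at step 1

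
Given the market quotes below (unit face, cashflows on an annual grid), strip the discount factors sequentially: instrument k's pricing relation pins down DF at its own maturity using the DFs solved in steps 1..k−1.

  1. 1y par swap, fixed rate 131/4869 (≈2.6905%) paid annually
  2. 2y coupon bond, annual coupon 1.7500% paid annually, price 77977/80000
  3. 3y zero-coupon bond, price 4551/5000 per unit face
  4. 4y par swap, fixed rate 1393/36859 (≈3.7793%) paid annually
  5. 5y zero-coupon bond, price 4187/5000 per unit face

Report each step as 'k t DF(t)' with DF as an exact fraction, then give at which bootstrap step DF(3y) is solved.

1 1 4869/5000
2 2 2353/2500
3 3 4551/5000
4 4 8607/10000
5 5 4187/5000
DF(3y) is solved at step 3

step 1 [1y] swap r/1=131/4869: DF=(1 − 131/4869·(0))/(1+131/4869) = 4869/5000 ≈ 0.973800
step 2 [2y] bond c/1=7/400: DF=(77977/80000 − 7/400·(0.973800))/(1+7/400) = 2353/2500 ≈ 0.941200
step 3 [3y] zero: DF = P = 4551/5000 ≈ 0.910200
step 4 [4y] swap r/1=1393/36859: DF=(1 − 1393/36859·(0.973800+0.941200+0.910200))/(1+1393/36859) = 8607/10000 ≈ 0.860700
step 5 [5y] zero: DF = P = 4187/5000 ≈ 0.837400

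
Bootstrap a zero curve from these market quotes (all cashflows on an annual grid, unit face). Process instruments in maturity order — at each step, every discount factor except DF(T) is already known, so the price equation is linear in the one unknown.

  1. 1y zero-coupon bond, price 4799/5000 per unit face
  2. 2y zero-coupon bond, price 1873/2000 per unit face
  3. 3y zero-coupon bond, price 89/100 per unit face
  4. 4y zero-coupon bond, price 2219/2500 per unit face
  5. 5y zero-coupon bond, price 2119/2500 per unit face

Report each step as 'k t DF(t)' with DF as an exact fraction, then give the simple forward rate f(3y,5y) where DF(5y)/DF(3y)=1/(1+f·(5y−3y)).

step 1 [1y] zero: DF = P = 4799/5000 ≈ 0.959800
step 2 [2y] zero: DF = P = 1873/2000 ≈ 0.936500
step 3 [3y] zero: DF = P = 89/100 ≈ 0.890000
step 4 [4y] zero: DF = P = 2219/2500 ≈ 0.887600
step 5 [5y] zero: DF = P = 2119/2500 ≈ 0.847600

1 1 4799/5000
2 2 1873/2000
3 3 89/100
4 4 2219/2500
5 5 2119/2500
f(3y,5y) = ((89/100)/(2119/2500) − 1)/(2) = 53/2119 ≈ 2.5012%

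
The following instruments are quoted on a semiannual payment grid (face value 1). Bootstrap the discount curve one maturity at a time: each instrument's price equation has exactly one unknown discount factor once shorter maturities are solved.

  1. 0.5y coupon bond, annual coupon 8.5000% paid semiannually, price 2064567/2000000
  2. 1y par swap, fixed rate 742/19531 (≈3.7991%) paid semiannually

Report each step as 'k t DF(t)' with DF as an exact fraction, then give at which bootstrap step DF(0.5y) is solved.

1 1/2 4951/5000
2 1 9629/10000
DF(0.5y) is solved at step 1

step 1 [0.5y] bond c/2=17/400: DF=(2064567/2000000 − 17/400·(0))/(1+17/400) = 4951/5000 ≈ 0.990200
step 2 [1y] swap r/2=371/19531: DF=(1 − 371/19531·(0.990200))/(1+371/19531) = 9629/10000 ≈ 0.962900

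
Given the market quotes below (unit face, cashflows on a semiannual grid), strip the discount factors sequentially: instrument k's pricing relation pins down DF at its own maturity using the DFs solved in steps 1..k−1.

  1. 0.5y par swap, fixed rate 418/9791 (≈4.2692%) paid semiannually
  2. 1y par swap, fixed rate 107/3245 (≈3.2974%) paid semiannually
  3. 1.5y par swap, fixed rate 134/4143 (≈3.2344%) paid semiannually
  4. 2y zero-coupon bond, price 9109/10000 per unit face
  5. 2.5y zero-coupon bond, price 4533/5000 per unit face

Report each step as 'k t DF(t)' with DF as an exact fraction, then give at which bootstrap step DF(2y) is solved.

1 1/2 9791/10000
2 1 9679/10000
3 3/2 9531/10000
4 2 9109/10000
5 5/2 4533/5000
DF(2y) is solved at step 4

step 1 [0.5y] swap r/2=209/9791: DF=(1 − 209/9791·(0))/(1+209/9791) = 9791/10000 ≈ 0.979100
step 2 [1y] swap r/2=107/6490: DF=(1 − 107/6490·(0.979100))/(1+107/6490) = 9679/10000 ≈ 0.967900
step 3 [1.5y] swap r/2=67/4143: DF=(1 − 67/4143·(0.979100+0.967900))/(1+67/4143) = 9531/10000 ≈ 0.953100
step 4 [2y] zero: DF = P = 9109/10000 ≈ 0.910900
step 5 [2.5y] zero: DF = P = 4533/5000 ≈ 0.906600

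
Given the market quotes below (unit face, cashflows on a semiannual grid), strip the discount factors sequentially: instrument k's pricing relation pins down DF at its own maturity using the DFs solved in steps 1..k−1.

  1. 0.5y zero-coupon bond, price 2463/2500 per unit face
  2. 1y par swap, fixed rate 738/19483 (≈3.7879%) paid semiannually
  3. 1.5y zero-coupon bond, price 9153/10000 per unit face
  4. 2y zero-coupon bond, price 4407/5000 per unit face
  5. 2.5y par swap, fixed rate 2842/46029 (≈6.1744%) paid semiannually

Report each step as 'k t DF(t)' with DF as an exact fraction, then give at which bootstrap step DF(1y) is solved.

step 1 [0.5y] zero: DF = P = 2463/2500 ≈ 0.985200
step 2 [1y] swap r/2=369/19483: DF=(1 − 369/19483·(0.985200))/(1+369/19483) = 9631/10000 ≈ 0.963100
step 3 [1.5y] zero: DF = P = 9153/10000 ≈ 0.915300
step 4 [2y] zero: DF = P = 4407/5000 ≈ 0.881400
step 5 [2.5y] swap r/2=1421/46029: DF=(1 − 1421/46029·(0.985200+0.963100+0.915300+0.881400))/(1+1421/46029) = 8579/10000 ≈ 0.857900

1 1/2 2463/2500
2 1 9631/10000
3 3/2 9153/10000
4 2 4407/5000
5 5/2 8579/10000
DF(1y) is solved at step 2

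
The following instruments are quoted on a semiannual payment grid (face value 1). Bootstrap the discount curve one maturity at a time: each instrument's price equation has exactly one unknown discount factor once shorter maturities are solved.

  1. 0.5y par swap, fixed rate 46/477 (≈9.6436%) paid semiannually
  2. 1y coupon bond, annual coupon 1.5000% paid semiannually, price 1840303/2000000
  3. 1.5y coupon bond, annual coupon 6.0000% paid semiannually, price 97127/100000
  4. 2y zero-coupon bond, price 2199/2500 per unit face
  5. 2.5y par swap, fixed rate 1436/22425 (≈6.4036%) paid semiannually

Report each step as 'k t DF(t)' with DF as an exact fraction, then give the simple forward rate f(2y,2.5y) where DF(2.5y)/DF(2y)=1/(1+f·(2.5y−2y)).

1 1/2 477/500
2 1 4531/5000
3 3/2 1111/1250
4 2 2199/2500
5 5/2 2141/2500
f(2y,2.5y) = ((2199/2500)/(2141/2500) − 1)/(1/2) = 116/2141 ≈ 5.4180%

step 1 [0.5y] swap r/2=23/477: DF=(1 − 23/477·(0))/(1+23/477) = 477/500 ≈ 0.954000
step 2 [1y] bond c/2=3/400: DF=(1840303/2000000 − 3/400·(0.954000))/(1+3/400) = 4531/5000 ≈ 0.906200
step 3 [1.5y] bond c/2=3/100: DF=(97127/100000 − 3/100·(0.954000+0.906200))/(1+3/100) = 1111/1250 ≈ 0.888800
step 4 [2y] zero: DF = P = 2199/2500 ≈ 0.879600
step 5 [2.5y] swap r/2=718/22425: DF=(1 − 718/22425·(0.954000+0.906200+0.888800+0.879600))/(1+718/22425) = 2141/2500 ≈ 0.856400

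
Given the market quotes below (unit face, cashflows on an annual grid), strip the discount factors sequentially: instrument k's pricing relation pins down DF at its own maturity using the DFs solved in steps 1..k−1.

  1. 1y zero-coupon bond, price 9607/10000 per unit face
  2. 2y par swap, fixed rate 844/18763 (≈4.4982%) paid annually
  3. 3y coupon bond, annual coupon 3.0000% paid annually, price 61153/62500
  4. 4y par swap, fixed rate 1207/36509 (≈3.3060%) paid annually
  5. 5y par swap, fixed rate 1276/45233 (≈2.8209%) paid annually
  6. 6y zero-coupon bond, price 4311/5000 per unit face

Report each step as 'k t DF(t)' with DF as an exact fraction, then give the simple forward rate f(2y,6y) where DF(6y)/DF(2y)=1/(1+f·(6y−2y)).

step 1 [1y] zero: DF = P = 9607/10000 ≈ 0.960700
step 2 [2y] swap r/1=844/18763: DF=(1 − 844/18763·(0.960700))/(1+844/18763) = 2289/2500 ≈ 0.915600
step 3 [3y] bond c/1=3/100: DF=(61153/62500 − 3/100·(0.960700+0.915600))/(1+3/100) = 8953/10000 ≈ 0.895300
step 4 [4y] swap r/1=1207/36509: DF=(1 − 1207/36509·(0.960700+0.915600+0.895300))/(1+1207/36509) = 8793/10000 ≈ 0.879300
step 5 [5y] swap r/1=1276/45233: DF=(1 − 1276/45233·(0.960700+0.915600+0.895300+0.879300))/(1+1276/45233) = 2181/2500 ≈ 0.872400
step 6 [6y] zero: DF = P = 4311/5000 ≈ 0.862200

1 1 9607/10000
2 2 2289/2500
3 3 8953/10000
4 4 8793/10000
5 5 2181/2500
6 6 4311/5000
f(2y,6y) = ((2289/2500)/(4311/5000) − 1)/(4) = 89/5748 ≈ 1.5484%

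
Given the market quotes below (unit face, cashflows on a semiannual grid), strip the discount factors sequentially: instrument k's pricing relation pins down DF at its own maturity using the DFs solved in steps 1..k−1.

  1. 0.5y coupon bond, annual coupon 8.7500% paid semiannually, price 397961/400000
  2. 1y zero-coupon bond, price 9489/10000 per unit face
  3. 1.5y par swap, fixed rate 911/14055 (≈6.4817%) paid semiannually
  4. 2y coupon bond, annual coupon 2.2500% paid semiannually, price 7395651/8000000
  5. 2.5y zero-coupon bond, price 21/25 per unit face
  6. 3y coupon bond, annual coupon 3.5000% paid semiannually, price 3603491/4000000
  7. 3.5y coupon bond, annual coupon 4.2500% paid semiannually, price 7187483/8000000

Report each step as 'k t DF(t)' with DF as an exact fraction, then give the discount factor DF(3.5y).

1 1/2 2383/2500
2 1 9489/10000
3 3/2 9089/10000
4 2 8829/10000
5 5/2 21/25
6 3 4037/5000
7 7/2 3843/5000
DF(3.5y) = 3843/5000 ≈ 0.768600

step 1 [0.5y] bond c/2=7/160: DF=(397961/400000 − 7/160·(0))/(1+7/160) = 2383/2500 ≈ 0.953200
step 2 [1y] zero: DF = P = 9489/10000 ≈ 0.948900
step 3 [1.5y] swap r/2=911/28110: DF=(1 − 911/28110·(0.953200+0.948900))/(1+911/28110) = 9089/10000 ≈ 0.908900
step 4 [2y] bond c/2=9/800: DF=(7395651/8000000 − 9/800·(0.953200+0.948900+0.908900))/(1+9/800) = 8829/10000 ≈ 0.882900
step 5 [2.5y] zero: DF = P = 21/25 ≈ 0.840000
step 6 [3y] bond c/2=7/400: DF=(3603491/4000000 − 7/400·(0.953200+0.948900+0.908900+0.882900+0.840000))/(1+7/400) = 4037/5000 ≈ 0.807400
step 7 [3.5y] bond c/2=17/800: DF=(7187483/8000000 − 17/800·(0.953200+0.948900+0.908900+0.882900+0.840000+0.807400))/(1+17/800) = 3843/5000 ≈ 0.768600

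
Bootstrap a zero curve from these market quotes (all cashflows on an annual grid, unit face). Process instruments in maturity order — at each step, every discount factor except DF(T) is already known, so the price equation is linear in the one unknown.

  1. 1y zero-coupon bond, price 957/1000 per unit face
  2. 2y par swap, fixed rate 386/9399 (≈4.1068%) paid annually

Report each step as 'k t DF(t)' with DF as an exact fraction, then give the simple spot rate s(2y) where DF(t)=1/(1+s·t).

step 1 [1y] zero: DF = P = 957/1000 ≈ 0.957000
step 2 [2y] swap r/1=386/9399: DF=(1 − 386/9399·(0.957000))/(1+386/9399) = 2307/2500 ≈ 0.922800

1 1 957/1000
2 2 2307/2500
s(2y) = (1/(2307/2500) − 1)/(2) = 193/4614 ≈ 4.1829%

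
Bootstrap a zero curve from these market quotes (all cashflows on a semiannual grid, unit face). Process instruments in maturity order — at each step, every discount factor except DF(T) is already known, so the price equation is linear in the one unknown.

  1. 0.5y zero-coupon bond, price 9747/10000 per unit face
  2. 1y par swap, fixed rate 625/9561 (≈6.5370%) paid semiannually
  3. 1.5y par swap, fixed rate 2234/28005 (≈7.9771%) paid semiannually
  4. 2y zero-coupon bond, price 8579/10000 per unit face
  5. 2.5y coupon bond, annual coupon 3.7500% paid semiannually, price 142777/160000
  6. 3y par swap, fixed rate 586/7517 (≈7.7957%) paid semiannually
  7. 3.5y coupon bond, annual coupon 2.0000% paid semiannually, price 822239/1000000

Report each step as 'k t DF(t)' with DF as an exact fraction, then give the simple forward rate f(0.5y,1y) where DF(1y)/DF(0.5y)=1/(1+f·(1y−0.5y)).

1 1/2 9747/10000
2 1 15/16
3 3/2 8883/10000
4 2 8579/10000
5 5/2 4043/5000
6 3 7949/10000
7 7/2 381/500
f(0.5y,1y) = ((9747/10000)/(15/16) − 1)/(1/2) = 248/3125 ≈ 7.9360%

step 1 [0.5y] zero: DF = P = 9747/10000 ≈ 0.974700
step 2 [1y] swap r/2=625/19122: DF=(1 − 625/19122·(0.974700))/(1+625/19122) = 15/16 ≈ 0.937500
step 3 [1.5y] swap r/2=1117/28005: DF=(1 − 1117/28005·(0.974700+0.937500))/(1+1117/28005) = 8883/10000 ≈ 0.888300
step 4 [2y] zero: DF = P = 8579/10000 ≈ 0.857900
step 5 [2.5y] bond c/2=3/160: DF=(142777/160000 − 3/160·(0.974700+0.937500+0.888300+0.857900))/(1+3/160) = 4043/5000 ≈ 0.808600
step 6 [3y] swap r/2=293/7517: DF=(1 − 293/7517·(0.974700+0.937500+0.888300+0.857900+0.808600))/(1+293/7517) = 7949/10000 ≈ 0.794900
step 7 [3.5y] bond c/2=1/100: DF=(822239/1000000 − 1/100·(0.974700+0.937500+0.888300+0.857900+0.808600+0.794900))/(1+1/100) = 381/500 ≈ 0.762000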